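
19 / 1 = 19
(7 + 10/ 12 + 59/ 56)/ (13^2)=1493/ 28392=0.05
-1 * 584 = -584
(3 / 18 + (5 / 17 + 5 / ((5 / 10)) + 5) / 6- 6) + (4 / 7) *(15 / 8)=-790 / 357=-2.21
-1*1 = -1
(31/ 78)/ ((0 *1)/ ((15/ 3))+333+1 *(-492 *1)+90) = -31/ 5382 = -0.01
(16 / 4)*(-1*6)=-24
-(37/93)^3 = -50653/804357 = -0.06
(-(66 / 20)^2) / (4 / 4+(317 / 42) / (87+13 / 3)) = -1044351 / 103825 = -10.06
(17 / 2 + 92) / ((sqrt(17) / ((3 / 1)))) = 603 * sqrt(17) / 34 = 73.12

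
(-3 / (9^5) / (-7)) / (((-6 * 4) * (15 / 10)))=-1 / 4960116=-0.00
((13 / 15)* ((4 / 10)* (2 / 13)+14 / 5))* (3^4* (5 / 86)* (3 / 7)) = 7533 / 1505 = 5.01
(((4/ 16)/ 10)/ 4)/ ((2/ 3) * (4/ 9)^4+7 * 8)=19683/ 176441600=0.00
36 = 36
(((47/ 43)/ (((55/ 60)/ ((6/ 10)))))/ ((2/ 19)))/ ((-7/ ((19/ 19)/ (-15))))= 5358/ 82775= 0.06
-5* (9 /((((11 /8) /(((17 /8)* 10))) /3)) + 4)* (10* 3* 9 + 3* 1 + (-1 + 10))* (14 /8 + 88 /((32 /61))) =-100682075.45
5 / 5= 1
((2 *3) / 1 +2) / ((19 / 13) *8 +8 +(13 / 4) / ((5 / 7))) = 2080 / 6303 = 0.33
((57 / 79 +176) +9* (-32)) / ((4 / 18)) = -79119 / 158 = -500.75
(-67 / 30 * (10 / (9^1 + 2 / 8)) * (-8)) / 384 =67 / 1332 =0.05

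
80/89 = 0.90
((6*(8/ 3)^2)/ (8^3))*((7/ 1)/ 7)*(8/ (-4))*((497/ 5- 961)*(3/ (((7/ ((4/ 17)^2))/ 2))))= 68928/ 10115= 6.81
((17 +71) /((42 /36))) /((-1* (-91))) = 528 /637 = 0.83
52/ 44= 1.18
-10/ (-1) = 10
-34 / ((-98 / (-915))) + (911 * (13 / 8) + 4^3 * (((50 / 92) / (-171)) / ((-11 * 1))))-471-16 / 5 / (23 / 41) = 58190064113 / 84795480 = 686.24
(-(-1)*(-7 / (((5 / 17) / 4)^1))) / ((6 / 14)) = -3332 / 15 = -222.13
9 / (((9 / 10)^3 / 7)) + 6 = 7486 / 81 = 92.42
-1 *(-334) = 334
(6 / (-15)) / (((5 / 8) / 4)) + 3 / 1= 11 / 25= 0.44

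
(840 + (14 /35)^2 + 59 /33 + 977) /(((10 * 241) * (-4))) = -187579 /994125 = -0.19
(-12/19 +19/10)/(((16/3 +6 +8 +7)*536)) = 723/8045360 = 0.00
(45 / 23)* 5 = 225 / 23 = 9.78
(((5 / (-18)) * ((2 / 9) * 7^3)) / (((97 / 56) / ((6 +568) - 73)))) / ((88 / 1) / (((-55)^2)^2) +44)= -3335544231250 / 23965492113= -139.18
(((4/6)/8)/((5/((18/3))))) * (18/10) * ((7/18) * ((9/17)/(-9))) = -7/1700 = -0.00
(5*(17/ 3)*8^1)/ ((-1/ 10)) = -2266.67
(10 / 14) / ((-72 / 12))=-5 / 42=-0.12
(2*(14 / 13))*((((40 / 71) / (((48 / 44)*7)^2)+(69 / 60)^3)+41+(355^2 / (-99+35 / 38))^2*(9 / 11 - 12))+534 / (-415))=-58647535151156900473254151 / 1474897397119146000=-39763806.80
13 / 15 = 0.87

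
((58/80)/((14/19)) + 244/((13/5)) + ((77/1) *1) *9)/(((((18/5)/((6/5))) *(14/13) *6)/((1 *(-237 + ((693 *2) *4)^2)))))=19586846694633/15680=1249161141.24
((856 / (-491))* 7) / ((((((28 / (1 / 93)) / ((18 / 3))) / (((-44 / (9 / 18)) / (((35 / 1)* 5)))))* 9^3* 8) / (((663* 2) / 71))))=2080936 / 45956384775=0.00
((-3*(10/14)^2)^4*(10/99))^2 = 1235961914062500/4021184598921721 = 0.31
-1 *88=-88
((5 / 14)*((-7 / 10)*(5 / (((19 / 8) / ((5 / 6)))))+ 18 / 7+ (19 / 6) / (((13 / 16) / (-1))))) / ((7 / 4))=-0.52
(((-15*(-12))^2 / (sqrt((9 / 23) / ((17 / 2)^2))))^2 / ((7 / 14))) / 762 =64608840000 / 127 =508731023.62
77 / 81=0.95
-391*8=-3128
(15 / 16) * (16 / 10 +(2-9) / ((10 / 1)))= 27 / 32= 0.84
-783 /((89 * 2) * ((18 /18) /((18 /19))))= -7047 /1691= -4.17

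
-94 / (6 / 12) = -188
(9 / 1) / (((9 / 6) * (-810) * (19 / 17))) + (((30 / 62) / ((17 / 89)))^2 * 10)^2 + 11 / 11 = 814924142231992168 / 197847164436165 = 4118.96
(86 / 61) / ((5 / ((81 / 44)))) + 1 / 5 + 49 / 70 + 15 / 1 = 55086 / 3355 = 16.42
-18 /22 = -9 /11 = -0.82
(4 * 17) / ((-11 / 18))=-1224 / 11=-111.27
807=807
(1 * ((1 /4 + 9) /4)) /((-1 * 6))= -37 /96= -0.39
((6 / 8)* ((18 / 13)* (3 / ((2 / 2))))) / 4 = 81 / 104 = 0.78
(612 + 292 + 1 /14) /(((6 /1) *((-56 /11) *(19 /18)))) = -417681 /14896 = -28.04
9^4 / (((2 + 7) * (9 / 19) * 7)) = 219.86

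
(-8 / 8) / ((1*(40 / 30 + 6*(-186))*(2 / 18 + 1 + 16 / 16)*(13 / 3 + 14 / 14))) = 81 / 1016576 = 0.00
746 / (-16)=-373 / 8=-46.62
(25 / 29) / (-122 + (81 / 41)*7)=-205 / 25723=-0.01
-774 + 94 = -680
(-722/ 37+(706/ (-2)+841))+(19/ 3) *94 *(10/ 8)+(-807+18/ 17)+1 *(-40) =366.71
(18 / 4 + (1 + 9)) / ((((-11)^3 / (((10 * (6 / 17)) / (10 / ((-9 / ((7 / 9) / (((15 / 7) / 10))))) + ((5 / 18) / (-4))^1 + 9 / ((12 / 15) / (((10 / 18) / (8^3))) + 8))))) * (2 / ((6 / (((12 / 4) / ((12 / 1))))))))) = 139023216 / 1232446105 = 0.11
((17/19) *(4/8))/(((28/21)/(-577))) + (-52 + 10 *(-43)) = -102691/152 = -675.60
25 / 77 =0.32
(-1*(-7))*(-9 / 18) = -7 / 2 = -3.50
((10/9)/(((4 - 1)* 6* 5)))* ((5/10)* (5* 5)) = 25/162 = 0.15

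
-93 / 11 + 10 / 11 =-83 / 11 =-7.55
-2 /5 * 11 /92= -11 /230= -0.05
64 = 64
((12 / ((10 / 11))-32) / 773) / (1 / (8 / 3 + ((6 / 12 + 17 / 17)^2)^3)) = -126853 / 371040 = -0.34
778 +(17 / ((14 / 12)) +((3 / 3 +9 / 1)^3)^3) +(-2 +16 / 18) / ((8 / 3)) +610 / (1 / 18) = 84000988861 / 84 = 1000011772.15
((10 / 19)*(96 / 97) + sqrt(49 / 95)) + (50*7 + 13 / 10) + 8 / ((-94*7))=7*sqrt(95) / 95 + 2133181691 / 6063470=352.53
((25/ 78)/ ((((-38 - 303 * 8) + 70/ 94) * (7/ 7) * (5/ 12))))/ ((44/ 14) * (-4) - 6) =329/ 19549751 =0.00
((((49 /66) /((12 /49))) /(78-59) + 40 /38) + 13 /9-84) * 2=-1224055 /7524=-162.69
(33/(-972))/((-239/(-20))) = -55/19359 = -0.00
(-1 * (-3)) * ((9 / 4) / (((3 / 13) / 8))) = 234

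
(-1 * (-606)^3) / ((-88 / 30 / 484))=-36719927640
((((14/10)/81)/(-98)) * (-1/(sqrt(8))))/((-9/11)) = -11 * sqrt(2)/204120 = -0.00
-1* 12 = -12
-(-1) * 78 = 78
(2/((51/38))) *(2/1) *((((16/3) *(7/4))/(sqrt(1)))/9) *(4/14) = 1216/1377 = 0.88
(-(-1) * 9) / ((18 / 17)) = 17 / 2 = 8.50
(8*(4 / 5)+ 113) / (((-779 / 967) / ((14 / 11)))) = -8082186 / 42845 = -188.64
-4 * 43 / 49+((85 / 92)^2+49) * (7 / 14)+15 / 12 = 18801313 / 829472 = 22.67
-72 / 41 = -1.76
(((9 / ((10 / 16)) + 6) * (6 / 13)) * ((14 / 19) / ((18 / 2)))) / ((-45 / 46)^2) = 2014432 / 2500875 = 0.81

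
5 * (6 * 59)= 1770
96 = 96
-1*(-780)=780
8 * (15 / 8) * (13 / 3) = 65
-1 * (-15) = 15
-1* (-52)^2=-2704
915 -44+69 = 940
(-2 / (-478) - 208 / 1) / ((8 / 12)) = -149133 / 478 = -311.99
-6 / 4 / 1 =-3 / 2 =-1.50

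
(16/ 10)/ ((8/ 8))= 8/ 5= 1.60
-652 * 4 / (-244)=652 / 61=10.69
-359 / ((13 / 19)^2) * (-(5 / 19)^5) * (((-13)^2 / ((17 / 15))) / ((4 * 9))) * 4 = 5609375 / 349809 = 16.04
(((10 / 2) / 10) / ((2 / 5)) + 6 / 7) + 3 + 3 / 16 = 593 / 112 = 5.29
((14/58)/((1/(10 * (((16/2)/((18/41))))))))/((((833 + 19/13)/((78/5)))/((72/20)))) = 48503/16385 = 2.96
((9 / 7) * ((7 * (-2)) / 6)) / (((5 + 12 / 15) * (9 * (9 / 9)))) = -0.06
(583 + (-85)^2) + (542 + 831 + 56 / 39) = 358115 / 39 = 9182.44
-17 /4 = -4.25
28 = 28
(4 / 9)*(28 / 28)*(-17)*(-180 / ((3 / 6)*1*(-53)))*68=-184960 / 53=-3489.81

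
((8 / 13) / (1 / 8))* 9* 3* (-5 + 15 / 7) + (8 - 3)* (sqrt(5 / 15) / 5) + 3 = -34287 / 91 + sqrt(3) / 3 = -376.20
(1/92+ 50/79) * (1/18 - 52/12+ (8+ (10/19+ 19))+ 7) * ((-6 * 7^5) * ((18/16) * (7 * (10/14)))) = -12202954706775/1104736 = -11046036.98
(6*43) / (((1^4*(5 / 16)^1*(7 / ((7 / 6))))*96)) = 43 / 30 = 1.43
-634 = -634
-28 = -28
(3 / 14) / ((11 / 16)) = 24 / 77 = 0.31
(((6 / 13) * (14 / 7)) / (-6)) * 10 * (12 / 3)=-6.15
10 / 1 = 10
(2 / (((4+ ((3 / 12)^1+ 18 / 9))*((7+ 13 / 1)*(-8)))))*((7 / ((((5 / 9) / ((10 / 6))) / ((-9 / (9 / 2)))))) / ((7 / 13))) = 39 / 250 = 0.16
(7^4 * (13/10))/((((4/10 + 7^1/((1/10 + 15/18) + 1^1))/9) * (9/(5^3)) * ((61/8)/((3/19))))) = 1357765500/675697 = 2009.43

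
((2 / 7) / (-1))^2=4 / 49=0.08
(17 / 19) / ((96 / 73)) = 1241 / 1824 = 0.68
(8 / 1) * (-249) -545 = -2537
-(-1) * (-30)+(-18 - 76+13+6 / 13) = -1437 / 13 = -110.54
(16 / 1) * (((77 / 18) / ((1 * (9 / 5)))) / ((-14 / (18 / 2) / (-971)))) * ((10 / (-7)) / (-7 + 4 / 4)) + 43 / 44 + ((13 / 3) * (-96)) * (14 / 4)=34896431 / 8316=4196.30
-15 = -15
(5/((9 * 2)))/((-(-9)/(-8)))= -20/81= -0.25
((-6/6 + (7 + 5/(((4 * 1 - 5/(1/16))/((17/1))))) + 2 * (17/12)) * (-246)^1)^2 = 5201150161/1444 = 3601904.54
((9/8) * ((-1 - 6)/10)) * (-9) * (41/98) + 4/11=41011/12320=3.33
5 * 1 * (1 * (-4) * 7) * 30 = -4200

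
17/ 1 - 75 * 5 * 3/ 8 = -989/ 8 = -123.62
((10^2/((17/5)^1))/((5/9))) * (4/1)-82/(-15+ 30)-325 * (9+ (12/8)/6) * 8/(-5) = 1279156/255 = 5016.30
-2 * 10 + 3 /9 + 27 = 22 /3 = 7.33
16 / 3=5.33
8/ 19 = 0.42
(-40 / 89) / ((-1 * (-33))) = -40 / 2937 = -0.01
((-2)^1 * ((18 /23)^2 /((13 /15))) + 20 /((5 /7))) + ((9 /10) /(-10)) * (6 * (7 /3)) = 8708549 /343850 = 25.33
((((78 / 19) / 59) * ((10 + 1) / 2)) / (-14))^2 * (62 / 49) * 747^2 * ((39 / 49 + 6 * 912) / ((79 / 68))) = 29026971894866730642 / 11679562003711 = 2485279.15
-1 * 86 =-86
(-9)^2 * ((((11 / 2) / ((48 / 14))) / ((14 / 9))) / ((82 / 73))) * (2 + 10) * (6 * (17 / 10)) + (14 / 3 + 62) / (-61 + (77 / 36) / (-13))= 1367183217 / 150224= 9100.96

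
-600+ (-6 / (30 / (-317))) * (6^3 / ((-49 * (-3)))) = -124176 / 245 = -506.84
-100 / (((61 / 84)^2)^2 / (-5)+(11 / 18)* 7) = -24893568000 / 1051045679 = -23.68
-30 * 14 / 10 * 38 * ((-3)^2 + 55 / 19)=-18984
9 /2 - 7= -5 /2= -2.50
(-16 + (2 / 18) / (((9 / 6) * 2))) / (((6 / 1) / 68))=-14654 / 81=-180.91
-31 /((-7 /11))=341 /7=48.71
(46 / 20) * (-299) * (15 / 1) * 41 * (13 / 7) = -10996323 / 14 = -785451.64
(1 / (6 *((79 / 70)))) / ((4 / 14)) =245 / 474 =0.52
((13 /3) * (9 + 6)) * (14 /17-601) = -663195 /17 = -39011.47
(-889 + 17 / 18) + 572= -5689 / 18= -316.06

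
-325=-325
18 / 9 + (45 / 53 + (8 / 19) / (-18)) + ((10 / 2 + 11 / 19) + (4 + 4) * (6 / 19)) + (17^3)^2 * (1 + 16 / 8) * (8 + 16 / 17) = 647454802.93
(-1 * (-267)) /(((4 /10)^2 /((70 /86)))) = 233625 /172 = 1358.28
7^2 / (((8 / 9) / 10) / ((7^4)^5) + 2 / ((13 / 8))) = 2287245313421048008665 / 57450431734280640772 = 39.81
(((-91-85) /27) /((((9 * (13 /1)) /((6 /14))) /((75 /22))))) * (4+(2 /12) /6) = -7250 /22113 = -0.33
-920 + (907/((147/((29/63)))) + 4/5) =-42432041/46305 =-916.36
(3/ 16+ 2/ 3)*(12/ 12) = 41/ 48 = 0.85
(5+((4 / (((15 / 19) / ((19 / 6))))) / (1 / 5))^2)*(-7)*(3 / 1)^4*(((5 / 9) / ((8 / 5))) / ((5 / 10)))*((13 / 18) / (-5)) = 237368495 / 648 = 366309.41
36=36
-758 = -758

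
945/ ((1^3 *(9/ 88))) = 9240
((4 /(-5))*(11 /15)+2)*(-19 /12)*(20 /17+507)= -8699473 /7650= -1137.19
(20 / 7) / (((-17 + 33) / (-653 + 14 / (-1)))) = -3335 / 28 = -119.11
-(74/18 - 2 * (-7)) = -163/9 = -18.11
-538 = -538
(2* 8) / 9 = 16 / 9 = 1.78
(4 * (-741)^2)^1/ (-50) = -1098162/ 25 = -43926.48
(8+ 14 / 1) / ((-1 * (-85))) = 22 / 85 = 0.26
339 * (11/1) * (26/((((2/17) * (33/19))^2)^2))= 15989389614029/287496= 55616042.01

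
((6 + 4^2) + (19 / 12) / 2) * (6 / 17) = 547 / 68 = 8.04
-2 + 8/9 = -10/9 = -1.11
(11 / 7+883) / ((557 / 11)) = 68112 / 3899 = 17.47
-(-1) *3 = 3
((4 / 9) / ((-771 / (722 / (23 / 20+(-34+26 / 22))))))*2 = 1270720 / 48344013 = 0.03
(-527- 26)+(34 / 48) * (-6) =-2229 / 4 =-557.25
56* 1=56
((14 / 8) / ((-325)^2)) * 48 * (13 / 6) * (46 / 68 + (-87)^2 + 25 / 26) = 23423554 / 1795625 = 13.04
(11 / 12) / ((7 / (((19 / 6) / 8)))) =209 / 4032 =0.05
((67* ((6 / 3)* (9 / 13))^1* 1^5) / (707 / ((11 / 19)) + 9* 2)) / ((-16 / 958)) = -3177207 / 708812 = -4.48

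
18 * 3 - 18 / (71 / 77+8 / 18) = 38664 / 947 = 40.83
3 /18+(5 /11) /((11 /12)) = 481 /726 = 0.66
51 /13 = 3.92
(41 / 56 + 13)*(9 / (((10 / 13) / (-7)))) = -89973 / 80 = -1124.66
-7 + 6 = -1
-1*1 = -1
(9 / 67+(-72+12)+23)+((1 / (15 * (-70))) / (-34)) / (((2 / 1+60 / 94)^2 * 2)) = -2711680459997 / 73555708800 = -36.87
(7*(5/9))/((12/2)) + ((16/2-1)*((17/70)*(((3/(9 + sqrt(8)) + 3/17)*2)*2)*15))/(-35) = -130247/137970 + 612*sqrt(2)/2555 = -0.61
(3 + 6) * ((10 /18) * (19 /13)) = 95 /13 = 7.31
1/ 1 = 1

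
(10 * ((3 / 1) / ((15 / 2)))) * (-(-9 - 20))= 116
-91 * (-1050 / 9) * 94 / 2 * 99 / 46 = 24699675 / 23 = 1073898.91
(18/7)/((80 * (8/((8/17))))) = 9/4760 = 0.00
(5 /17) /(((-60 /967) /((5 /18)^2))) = -24175 /66096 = -0.37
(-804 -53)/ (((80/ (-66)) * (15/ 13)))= 122551/ 200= 612.76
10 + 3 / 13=133 / 13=10.23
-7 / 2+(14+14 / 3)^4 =19668425 / 162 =121410.03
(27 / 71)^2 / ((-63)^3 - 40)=-729 / 1260688567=-0.00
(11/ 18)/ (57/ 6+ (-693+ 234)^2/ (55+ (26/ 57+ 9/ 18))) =70169/ 433408221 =0.00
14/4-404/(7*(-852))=10639/2982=3.57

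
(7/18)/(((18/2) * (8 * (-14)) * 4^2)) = -1/41472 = -0.00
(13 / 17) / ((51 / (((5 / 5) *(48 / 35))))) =208 / 10115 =0.02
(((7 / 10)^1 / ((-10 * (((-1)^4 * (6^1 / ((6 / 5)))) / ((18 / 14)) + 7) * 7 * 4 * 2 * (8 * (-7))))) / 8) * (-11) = -99 / 35123200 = -0.00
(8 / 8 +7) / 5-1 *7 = -27 / 5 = -5.40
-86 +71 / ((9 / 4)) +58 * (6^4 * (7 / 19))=4726274 / 171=27639.03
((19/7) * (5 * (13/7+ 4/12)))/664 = 2185/48804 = 0.04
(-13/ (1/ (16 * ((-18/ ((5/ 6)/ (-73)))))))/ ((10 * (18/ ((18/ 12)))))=-68328/ 25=-2733.12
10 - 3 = 7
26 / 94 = 13 / 47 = 0.28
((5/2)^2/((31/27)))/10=135/248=0.54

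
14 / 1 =14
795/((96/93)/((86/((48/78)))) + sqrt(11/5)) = 533.33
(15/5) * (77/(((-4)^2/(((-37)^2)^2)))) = 432931191/16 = 27058199.44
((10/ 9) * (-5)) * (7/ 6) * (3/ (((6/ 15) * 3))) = -875/ 54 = -16.20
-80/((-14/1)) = 40/7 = 5.71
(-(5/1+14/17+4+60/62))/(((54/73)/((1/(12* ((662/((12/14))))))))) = -415151/263748744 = -0.00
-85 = -85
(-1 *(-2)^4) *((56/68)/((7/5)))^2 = -1600/289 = -5.54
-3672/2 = -1836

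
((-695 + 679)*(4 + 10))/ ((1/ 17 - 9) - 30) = 5.75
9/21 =3/7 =0.43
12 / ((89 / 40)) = 480 / 89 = 5.39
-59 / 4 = -14.75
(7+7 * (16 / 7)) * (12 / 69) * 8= 32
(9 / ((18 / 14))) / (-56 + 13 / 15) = -105 / 827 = -0.13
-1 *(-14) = 14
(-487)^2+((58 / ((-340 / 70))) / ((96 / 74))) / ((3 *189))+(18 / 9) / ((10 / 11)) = 237171.18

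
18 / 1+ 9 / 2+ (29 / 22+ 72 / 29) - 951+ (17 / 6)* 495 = 304837 / 638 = 477.80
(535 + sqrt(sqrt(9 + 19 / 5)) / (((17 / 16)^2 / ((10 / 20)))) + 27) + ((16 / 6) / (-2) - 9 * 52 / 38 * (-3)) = 256 * sqrt(2) * 5^(3 / 4) / 1445 + 34064 / 57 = 598.45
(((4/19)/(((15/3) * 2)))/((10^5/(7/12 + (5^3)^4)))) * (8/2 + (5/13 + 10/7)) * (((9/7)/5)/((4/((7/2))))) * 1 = 67.23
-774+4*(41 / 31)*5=-23174 / 31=-747.55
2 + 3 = 5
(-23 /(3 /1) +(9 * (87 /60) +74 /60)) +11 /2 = 12.12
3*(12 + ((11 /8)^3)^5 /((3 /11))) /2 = 47216367258770113 /70368744177664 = 670.98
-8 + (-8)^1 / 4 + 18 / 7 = -7.43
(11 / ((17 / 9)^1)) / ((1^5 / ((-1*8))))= -792 / 17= -46.59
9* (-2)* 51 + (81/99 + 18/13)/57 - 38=-2597347/2717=-955.96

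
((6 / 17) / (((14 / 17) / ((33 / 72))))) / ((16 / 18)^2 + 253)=891 / 1151192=0.00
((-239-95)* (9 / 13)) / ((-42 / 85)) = 42585 / 91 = 467.97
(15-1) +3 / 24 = 113 / 8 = 14.12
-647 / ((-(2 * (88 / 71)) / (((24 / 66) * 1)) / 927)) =42583599 / 484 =87982.64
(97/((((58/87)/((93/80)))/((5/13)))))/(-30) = -9021/4160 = -2.17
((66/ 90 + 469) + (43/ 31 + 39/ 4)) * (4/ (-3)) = -894419/ 1395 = -641.16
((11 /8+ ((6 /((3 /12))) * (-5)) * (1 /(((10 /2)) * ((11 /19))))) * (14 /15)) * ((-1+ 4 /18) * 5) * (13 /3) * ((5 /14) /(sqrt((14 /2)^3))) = 229255 * sqrt(7) /49896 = 12.16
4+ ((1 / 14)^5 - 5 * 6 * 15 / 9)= -24739903 / 537824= -46.00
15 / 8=1.88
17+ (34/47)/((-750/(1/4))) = 1198483/70500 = 17.00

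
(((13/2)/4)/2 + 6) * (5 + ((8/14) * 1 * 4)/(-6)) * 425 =4493525/336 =13373.59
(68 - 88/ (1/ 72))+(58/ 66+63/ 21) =-206716/ 33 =-6264.12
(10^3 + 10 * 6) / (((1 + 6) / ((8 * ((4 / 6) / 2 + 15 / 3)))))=135680 / 21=6460.95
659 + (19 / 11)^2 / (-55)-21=4245529 / 6655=637.95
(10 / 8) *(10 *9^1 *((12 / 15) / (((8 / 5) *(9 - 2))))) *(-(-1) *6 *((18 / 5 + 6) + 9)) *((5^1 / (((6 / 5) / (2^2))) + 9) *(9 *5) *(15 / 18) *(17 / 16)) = 58694625 / 64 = 917103.52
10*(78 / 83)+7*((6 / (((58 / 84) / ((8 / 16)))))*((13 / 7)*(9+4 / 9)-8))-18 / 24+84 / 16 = 1463627 / 4814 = 304.04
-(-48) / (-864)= -0.06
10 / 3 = 3.33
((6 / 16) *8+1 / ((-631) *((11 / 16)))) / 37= 20807 / 256817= 0.08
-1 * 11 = -11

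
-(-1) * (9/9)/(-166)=-1/166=-0.01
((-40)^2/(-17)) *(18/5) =-338.82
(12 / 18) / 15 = 2 / 45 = 0.04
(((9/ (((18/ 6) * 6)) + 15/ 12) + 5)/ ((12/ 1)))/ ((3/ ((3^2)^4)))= 19683/ 16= 1230.19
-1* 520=-520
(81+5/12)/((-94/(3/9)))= -0.29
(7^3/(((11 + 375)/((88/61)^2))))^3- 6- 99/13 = -35104657194011887561/4814977803253378501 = -7.29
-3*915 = -2745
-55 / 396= -5 / 36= -0.14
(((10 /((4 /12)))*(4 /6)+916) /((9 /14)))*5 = 7280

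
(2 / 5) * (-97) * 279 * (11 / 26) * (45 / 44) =-243567 / 52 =-4683.98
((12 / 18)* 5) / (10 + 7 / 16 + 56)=160 / 3189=0.05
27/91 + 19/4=1837/364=5.05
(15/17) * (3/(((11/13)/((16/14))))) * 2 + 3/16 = 153687/20944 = 7.34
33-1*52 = -19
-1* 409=-409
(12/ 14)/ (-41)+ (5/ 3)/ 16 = 1147/ 13776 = 0.08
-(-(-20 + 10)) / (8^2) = -5 / 32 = -0.16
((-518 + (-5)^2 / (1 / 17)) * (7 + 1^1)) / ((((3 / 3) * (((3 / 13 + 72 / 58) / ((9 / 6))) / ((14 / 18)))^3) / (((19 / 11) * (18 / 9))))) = -21650277194182 / 16924433625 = -1279.23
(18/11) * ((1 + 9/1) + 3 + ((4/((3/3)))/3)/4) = 240/11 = 21.82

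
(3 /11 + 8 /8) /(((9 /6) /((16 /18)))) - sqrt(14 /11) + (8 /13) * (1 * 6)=17168 /3861 - sqrt(154) /11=3.32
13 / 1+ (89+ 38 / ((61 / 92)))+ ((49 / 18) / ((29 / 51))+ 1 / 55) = 95806589 / 583770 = 164.12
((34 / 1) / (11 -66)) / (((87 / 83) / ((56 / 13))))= -158032 / 62205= -2.54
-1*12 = -12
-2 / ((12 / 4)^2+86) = -2 / 95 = -0.02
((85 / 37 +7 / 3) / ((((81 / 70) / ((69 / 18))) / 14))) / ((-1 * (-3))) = 5792780 / 80919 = 71.59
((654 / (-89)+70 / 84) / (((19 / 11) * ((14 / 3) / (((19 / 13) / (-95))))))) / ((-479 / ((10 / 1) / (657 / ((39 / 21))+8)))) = -5467 / 7618756534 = -0.00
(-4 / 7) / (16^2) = -1 / 448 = -0.00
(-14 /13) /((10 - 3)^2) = -2 /91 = -0.02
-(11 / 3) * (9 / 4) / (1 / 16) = -132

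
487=487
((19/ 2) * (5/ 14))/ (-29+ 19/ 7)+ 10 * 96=706465/ 736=959.87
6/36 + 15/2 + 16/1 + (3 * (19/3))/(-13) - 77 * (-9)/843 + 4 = 296191/10959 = 27.03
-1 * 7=-7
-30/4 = -15/2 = -7.50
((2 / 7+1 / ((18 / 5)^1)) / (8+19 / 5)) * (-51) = -6035 / 2478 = -2.44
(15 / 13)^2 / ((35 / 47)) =1.79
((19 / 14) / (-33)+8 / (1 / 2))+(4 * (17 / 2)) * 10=164453 / 462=355.96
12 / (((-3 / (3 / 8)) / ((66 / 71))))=-99 / 71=-1.39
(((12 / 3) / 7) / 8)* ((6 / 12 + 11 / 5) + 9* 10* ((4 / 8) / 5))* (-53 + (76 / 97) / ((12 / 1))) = -150189 / 3395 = -44.24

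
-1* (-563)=563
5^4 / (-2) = -625 / 2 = -312.50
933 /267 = 311 /89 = 3.49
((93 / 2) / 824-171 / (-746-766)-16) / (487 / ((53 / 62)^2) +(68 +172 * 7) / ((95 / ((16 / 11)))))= -1608193918705 / 69681063273024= -0.02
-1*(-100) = 100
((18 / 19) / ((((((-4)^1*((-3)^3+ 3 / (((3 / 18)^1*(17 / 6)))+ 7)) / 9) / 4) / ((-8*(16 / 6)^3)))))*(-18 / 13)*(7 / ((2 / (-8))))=-26320896 / 7163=-3674.56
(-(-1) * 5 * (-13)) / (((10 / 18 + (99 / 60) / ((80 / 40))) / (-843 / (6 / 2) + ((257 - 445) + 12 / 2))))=10834200 / 497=21799.20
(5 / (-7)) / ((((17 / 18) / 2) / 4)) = -720 / 119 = -6.05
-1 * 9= -9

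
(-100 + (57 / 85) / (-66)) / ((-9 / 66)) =187019 / 255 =733.41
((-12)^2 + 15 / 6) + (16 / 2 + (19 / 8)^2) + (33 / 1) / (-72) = 30659 / 192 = 159.68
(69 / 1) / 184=3 / 8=0.38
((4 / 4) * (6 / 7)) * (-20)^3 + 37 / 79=-3791741 / 553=-6856.67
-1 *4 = -4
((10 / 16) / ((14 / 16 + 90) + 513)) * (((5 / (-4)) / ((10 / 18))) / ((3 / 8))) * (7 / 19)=-210 / 91789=-0.00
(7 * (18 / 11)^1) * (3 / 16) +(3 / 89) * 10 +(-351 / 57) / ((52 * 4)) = 730707 / 297616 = 2.46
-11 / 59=-0.19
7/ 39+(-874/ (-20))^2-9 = 7413391/ 3900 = 1900.87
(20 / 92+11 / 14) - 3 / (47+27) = 5734 / 5957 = 0.96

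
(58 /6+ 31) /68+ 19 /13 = 2731 /1326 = 2.06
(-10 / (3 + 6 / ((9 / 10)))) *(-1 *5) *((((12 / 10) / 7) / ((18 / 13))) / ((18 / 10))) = 650 / 1827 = 0.36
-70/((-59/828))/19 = 57960/1121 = 51.70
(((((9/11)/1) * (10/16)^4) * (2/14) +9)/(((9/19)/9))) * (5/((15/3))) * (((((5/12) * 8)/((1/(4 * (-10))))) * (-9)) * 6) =12158754075/9856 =1233639.82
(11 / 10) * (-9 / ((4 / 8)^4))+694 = 2678 / 5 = 535.60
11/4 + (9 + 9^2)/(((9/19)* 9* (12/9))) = 18.58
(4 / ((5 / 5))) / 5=4 / 5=0.80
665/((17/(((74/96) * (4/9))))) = 24605/1836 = 13.40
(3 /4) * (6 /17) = 9 /34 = 0.26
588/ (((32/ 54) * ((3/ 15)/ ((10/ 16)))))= 3100.78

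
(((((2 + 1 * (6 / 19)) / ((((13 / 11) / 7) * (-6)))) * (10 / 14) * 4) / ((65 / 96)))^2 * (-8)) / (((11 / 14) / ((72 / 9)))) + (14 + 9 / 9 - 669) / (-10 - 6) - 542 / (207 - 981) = -240645882307099 / 31921373016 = -7538.71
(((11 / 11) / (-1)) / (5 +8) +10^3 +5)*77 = 1005928 / 13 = 77379.08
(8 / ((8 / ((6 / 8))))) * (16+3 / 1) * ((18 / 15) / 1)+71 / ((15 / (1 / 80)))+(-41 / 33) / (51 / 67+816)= 12393715423 / 722343600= 17.16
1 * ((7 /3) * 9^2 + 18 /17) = 3231 /17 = 190.06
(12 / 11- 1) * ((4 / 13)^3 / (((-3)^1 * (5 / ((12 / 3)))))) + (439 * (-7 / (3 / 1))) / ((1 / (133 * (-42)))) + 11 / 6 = 1382818299311 / 241670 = 5721927.83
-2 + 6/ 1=4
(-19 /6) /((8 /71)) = -1349 /48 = -28.10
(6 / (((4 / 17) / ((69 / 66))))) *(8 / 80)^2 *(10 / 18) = 391 / 2640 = 0.15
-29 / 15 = -1.93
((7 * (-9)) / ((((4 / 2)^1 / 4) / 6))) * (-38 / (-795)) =-9576 / 265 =-36.14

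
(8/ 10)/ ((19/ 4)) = 16/ 95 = 0.17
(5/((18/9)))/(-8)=-5/16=-0.31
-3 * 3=-9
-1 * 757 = -757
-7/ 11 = -0.64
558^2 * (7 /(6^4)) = 6727 /4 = 1681.75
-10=-10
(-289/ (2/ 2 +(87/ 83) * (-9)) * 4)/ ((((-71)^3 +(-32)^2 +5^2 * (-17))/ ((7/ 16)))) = -23987/ 142924800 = -0.00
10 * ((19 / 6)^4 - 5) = 619205 / 648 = 955.56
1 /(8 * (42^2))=1 /14112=0.00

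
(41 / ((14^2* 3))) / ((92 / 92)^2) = 41 / 588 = 0.07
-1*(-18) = 18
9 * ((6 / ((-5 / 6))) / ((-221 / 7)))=2268 / 1105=2.05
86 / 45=1.91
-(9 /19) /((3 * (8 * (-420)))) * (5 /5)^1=1 /21280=0.00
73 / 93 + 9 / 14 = 1859 / 1302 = 1.43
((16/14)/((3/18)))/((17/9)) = 432/119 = 3.63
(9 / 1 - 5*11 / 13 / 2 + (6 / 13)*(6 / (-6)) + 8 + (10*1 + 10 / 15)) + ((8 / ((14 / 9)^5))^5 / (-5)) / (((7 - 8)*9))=6721757390306889063735676519 / 267784581974500511393141760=25.10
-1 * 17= -17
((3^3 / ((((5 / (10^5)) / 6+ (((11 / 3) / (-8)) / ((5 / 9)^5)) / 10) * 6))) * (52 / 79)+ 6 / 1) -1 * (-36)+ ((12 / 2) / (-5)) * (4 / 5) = 193038910074 / 5131308725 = 37.62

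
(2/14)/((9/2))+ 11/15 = 241/315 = 0.77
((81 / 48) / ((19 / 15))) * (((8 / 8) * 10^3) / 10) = 10125 / 76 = 133.22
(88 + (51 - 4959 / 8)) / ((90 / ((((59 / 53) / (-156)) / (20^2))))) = 226973 / 2381184000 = 0.00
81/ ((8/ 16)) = 162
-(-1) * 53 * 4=212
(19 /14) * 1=19 /14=1.36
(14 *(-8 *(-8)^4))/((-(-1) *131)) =-3501.92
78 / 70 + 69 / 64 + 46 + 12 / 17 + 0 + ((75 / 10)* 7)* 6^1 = 13857247 / 38080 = 363.90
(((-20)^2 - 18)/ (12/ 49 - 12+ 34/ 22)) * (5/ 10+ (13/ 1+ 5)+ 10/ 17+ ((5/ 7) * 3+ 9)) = -105816865/ 93551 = -1131.11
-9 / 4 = -2.25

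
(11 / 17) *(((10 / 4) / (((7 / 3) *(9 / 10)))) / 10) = 55 / 714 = 0.08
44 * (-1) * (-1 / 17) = 44 / 17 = 2.59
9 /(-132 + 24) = -1 /12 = -0.08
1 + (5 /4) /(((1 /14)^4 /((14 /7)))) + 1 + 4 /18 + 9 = 864461 /9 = 96051.22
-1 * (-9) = 9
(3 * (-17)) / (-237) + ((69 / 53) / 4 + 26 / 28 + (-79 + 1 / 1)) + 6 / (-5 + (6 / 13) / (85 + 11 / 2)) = -15300706583 / 196839244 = -77.73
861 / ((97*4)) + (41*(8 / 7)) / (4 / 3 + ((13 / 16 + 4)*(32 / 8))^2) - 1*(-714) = 34730784273 / 48483316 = 716.35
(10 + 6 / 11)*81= 854.18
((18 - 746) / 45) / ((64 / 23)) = -5.81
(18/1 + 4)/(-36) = -11/18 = -0.61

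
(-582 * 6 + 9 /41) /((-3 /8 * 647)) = 381768 /26527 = 14.39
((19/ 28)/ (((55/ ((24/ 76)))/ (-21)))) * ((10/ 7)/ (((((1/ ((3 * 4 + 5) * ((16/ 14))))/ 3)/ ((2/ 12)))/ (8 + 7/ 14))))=-5202/ 539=-9.65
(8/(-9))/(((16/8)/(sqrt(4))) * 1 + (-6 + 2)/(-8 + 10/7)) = -184/333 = -0.55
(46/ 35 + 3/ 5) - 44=-1473/ 35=-42.09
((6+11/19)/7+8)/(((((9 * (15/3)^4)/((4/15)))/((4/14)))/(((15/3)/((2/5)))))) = 4756/3142125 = 0.00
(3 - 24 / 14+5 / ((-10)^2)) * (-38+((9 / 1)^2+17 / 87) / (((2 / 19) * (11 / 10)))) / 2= 5395069 / 12180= 442.94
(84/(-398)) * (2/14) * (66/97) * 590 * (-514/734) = 60045480/7084201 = 8.48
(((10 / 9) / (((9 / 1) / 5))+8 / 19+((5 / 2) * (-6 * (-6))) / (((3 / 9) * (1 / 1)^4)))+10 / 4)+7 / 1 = 863497 / 3078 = 280.54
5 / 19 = 0.26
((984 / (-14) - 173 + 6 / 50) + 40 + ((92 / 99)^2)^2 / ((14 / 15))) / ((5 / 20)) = -4535827581272 / 5603476725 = -809.47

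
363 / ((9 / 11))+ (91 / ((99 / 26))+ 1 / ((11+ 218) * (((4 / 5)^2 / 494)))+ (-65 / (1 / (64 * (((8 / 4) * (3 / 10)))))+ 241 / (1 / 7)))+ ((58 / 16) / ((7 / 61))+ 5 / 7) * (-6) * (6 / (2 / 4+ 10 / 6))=-14438125673 / 16504488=-874.80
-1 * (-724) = 724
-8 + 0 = -8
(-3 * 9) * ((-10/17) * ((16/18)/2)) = 7.06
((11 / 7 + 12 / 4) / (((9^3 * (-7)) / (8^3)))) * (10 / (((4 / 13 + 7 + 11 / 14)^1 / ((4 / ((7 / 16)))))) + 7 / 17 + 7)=-7675543552 / 894489561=-8.58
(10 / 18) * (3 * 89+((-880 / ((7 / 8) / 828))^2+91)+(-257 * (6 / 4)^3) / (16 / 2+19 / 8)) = 14101135594955875 / 36603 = 385245351336.12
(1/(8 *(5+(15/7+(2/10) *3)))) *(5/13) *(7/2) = 1225/56368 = 0.02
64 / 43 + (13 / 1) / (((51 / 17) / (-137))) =-76391 / 129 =-592.18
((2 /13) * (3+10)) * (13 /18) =13 /9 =1.44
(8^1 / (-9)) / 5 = -8 / 45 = -0.18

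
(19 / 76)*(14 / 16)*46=161 / 16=10.06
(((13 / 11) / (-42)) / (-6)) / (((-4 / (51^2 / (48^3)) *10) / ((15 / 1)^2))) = -18785 / 30277632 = -0.00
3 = 3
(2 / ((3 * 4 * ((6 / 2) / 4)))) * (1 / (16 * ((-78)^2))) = 1 / 438048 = 0.00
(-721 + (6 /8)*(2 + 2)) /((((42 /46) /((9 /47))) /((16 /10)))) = -396336 /1645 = -240.93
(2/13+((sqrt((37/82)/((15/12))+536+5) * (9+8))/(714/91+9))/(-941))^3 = 8349404316554/2125244422425865-199067503673063 * sqrt(2527855)/177087752056144903025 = 0.00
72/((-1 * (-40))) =9/5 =1.80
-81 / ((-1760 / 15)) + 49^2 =845395 / 352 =2401.69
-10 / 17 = -0.59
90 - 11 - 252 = -173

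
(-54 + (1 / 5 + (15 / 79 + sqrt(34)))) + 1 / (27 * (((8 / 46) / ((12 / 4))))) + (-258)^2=sqrt(34) + 945786829 / 14220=66516.86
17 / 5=3.40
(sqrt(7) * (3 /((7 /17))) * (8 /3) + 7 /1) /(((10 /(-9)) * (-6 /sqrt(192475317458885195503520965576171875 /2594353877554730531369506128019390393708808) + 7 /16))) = 923881523802648938416900634765625000 /162650104259272830079020366640504588810802399 + 125647887237160255624698486328125000000 * sqrt(7) /7969855108704368673871997965384724851729317551 + 18990698327064742197537315246087000000000 * sqrt(6) /162650104259272830079020366640504588810802399 + 52708876989404182425817854560568000000000 * sqrt(42) /162650104259272830079020366640504588810802399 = 0.00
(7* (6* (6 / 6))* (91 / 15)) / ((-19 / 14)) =-17836 / 95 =-187.75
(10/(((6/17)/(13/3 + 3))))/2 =935/9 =103.89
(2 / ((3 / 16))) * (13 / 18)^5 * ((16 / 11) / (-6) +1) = 9282325 / 5845851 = 1.59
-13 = -13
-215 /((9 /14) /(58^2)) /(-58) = 174580 /9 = 19397.78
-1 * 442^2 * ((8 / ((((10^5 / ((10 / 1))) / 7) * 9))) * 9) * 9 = -6153966 / 625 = -9846.35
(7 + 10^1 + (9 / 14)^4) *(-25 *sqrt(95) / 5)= -3298165 *sqrt(95) / 38416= -836.80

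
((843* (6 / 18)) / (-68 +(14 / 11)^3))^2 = 139884228121 / 7702519696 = 18.16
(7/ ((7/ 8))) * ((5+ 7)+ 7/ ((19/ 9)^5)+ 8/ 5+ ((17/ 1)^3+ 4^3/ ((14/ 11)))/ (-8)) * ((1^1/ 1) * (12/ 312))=-420590816753/ 2253250090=-186.66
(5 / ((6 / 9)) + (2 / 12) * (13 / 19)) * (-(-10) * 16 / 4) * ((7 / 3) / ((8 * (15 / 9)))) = 3038 / 57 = 53.30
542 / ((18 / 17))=4607 / 9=511.89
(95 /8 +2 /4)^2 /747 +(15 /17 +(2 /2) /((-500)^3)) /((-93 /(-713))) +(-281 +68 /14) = -498491838980773 /1851937500000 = -269.17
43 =43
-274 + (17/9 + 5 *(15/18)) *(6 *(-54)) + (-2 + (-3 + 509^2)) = 256840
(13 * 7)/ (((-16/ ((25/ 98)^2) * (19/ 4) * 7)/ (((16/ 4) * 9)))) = -73125/ 182476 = -0.40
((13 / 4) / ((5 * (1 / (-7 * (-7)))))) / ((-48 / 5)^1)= -637 / 192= -3.32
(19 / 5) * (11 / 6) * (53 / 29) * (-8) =-44308 / 435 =-101.86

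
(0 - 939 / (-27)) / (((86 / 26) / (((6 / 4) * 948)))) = 642902 / 43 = 14951.21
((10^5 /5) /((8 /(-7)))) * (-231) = 4042500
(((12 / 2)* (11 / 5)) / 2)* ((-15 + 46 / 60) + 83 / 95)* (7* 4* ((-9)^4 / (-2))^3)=33120794172663351 / 380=87159984664903.56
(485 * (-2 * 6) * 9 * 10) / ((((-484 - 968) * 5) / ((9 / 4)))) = 39285 / 242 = 162.33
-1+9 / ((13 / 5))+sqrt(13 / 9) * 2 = 2 * sqrt(13) / 3+32 / 13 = 4.87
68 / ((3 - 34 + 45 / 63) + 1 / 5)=-2380 / 1053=-2.26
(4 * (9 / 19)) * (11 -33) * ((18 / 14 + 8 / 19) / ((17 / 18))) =-3236112 / 42959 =-75.33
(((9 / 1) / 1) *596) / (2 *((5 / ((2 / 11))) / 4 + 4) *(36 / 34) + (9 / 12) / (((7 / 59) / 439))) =851088 / 443971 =1.92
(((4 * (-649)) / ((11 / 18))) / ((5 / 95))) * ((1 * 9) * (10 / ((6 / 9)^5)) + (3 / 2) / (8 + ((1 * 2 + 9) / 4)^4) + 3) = -616442712453 / 11126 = -55405600.62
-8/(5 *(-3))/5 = 8/75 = 0.11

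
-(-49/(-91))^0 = -1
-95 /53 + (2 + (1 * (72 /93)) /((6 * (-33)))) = 11041 /54219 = 0.20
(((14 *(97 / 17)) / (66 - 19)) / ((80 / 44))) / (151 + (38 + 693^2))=1067 / 548385660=0.00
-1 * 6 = -6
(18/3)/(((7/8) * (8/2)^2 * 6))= 1/14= 0.07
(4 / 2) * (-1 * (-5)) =10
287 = 287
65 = 65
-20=-20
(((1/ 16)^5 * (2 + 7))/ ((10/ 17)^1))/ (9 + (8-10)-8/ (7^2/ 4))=0.00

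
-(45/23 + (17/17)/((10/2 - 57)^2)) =-121703/62192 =-1.96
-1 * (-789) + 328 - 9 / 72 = 8935 / 8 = 1116.88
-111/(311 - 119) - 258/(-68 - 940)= -433/1344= -0.32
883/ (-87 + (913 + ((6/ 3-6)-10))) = 883/ 812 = 1.09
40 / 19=2.11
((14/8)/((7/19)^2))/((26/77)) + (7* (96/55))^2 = 58977011/314600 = 187.47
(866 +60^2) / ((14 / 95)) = 30305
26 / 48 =13 / 24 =0.54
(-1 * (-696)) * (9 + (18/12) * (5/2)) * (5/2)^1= 22185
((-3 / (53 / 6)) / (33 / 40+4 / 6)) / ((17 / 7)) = -15120 / 161279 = -0.09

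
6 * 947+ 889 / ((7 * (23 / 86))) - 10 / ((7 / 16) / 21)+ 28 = 131212 / 23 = 5704.87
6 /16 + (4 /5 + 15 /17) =1399 /680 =2.06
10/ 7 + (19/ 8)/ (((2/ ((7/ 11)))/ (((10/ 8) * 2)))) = 3.32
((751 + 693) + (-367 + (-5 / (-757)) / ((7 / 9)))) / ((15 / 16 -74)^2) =1461009408 / 7241406739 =0.20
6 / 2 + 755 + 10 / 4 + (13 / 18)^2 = 761.02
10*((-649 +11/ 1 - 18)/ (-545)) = 1312/ 109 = 12.04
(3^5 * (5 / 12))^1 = 405 / 4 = 101.25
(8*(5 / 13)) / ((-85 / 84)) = -3.04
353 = 353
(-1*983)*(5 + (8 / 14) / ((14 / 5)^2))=-4986.65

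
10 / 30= 1 / 3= 0.33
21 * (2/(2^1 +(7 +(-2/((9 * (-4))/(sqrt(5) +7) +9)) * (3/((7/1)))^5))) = 3949006334/845006727-470596 * sqrt(5)/281668909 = 4.67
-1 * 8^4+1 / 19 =-4095.95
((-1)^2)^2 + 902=903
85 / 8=10.62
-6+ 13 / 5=-17 / 5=-3.40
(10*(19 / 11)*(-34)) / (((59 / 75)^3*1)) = -2725312500 / 2259169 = -1206.33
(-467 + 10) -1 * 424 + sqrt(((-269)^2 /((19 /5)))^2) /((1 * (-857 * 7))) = -100779066 /113981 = -884.17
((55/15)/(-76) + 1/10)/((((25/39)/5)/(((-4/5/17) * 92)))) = -1.75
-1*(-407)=407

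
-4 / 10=-2 / 5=-0.40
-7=-7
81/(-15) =-27/5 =-5.40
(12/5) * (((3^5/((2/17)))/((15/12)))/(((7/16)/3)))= 4758912/175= 27193.78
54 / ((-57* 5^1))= -18 / 95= -0.19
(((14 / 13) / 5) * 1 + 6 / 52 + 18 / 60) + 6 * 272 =106121 / 65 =1632.63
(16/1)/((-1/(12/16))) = -12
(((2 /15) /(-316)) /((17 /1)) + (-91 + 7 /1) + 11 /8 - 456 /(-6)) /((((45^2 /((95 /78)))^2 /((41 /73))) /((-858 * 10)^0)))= -15802864889 /11740304759508000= -0.00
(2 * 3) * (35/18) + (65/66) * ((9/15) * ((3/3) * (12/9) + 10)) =202/11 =18.36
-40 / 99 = -0.40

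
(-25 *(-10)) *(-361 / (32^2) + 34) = 8411.87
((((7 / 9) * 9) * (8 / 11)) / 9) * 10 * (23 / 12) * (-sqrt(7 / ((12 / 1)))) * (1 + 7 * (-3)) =32200 * sqrt(21) / 891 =165.61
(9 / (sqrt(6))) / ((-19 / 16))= -24*sqrt(6) / 19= -3.09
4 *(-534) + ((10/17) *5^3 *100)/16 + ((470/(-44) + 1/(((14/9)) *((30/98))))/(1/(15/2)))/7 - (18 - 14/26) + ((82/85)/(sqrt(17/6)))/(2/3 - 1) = -57963221/34034 - 246 *sqrt(102)/1445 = -1704.82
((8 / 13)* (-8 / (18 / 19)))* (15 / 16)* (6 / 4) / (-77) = 95 / 1001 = 0.09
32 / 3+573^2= 985019 / 3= 328339.67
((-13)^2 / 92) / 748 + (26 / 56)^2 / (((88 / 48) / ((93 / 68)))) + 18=122492459 / 6743968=18.16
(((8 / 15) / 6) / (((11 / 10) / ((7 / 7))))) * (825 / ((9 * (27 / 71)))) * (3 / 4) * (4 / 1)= 14200 / 243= 58.44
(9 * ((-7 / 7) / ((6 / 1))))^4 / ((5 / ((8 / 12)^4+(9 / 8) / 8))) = 1753 / 5120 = 0.34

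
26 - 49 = -23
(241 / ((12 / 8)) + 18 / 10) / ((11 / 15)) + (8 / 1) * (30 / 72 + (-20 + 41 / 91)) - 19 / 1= 148598 / 3003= 49.48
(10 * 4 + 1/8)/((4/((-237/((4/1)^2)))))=-76077/512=-148.59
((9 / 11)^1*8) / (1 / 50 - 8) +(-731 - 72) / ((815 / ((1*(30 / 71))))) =-1.24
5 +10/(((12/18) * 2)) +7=19.50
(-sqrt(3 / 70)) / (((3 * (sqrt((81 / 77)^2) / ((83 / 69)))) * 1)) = -913 * sqrt(210) / 167670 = -0.08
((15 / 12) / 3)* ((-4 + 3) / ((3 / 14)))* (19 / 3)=-665 / 54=-12.31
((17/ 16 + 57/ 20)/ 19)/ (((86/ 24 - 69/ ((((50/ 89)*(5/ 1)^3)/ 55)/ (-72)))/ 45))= 5281875/ 2219876932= 0.00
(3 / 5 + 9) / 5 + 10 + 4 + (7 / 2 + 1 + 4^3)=4221 / 50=84.42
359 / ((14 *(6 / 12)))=359 / 7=51.29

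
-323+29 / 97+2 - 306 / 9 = -34406 / 97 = -354.70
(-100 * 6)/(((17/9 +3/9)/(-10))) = 2700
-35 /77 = -5 /11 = -0.45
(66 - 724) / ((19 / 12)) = -415.58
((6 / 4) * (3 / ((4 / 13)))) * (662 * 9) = 348543 / 4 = 87135.75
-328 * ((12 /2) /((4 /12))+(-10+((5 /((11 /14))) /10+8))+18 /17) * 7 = -7597464 /187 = -40628.15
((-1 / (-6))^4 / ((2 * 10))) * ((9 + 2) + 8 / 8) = 1 / 2160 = 0.00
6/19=0.32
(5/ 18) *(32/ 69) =80/ 621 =0.13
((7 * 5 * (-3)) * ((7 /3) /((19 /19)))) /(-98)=5 /2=2.50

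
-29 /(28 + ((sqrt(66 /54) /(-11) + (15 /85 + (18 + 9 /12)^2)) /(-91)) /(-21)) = -21862304148052368 /21247189496483315 - 12300357888 * sqrt(11) /21247189496483315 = -1.03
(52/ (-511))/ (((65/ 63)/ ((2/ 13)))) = -0.02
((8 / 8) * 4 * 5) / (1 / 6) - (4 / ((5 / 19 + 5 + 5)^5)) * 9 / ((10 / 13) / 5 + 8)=15326541672802 / 127721221875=120.00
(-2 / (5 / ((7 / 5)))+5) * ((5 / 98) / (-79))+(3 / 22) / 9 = 7846 / 638715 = 0.01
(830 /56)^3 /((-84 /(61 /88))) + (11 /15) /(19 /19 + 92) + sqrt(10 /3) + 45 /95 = -37829102067433 /1433648240640 + sqrt(30) /3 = -24.56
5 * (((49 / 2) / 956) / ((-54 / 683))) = -167335 / 103248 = -1.62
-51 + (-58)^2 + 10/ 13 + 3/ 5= 215434/ 65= 3314.37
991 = 991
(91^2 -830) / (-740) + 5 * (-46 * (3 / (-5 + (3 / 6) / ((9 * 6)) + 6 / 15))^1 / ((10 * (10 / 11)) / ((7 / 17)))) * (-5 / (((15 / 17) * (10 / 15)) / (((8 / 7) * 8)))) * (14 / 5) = -73946129 / 49580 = -1491.45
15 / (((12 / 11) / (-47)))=-2585 / 4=-646.25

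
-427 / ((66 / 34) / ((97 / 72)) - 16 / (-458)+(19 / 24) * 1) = -3869860008 / 20549903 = -188.32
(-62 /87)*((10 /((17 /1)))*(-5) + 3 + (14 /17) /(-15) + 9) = -142352 /22185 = -6.42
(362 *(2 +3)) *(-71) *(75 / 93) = -3212750 / 31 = -103637.10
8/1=8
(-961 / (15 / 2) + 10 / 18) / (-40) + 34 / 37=273617 / 66600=4.11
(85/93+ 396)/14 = 36913/1302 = 28.35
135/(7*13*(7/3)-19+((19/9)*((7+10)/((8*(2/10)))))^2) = 139968/722093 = 0.19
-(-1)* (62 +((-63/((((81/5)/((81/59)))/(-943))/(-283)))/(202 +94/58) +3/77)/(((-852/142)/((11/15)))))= 6710719459/7316295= 917.23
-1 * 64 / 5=-64 / 5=-12.80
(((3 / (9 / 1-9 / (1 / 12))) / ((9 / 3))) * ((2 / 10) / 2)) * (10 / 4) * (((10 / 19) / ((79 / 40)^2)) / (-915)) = 800 / 2148295743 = 0.00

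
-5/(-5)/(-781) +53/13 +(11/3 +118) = 3829985/30459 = 125.74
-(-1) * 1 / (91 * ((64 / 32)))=1 / 182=0.01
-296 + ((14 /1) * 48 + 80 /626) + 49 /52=6137193 /16276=377.07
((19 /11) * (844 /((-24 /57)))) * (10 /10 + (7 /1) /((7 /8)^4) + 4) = -442629681 /7546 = -58657.52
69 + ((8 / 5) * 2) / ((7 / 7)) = 361 / 5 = 72.20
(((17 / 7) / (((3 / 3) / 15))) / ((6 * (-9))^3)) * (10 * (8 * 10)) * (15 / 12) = -10625 / 45927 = -0.23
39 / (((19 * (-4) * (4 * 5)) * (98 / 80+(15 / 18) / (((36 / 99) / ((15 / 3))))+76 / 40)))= -117 / 66500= -0.00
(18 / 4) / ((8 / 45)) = 405 / 16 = 25.31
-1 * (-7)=7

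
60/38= 30/19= 1.58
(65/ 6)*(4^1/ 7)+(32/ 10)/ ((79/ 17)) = 57062/ 8295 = 6.88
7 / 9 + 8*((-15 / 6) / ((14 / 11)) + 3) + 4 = 823 / 63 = 13.06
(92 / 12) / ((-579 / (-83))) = 1909 / 1737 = 1.10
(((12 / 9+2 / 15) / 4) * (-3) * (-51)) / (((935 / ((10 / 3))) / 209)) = 209 / 5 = 41.80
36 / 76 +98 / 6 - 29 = -695 / 57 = -12.19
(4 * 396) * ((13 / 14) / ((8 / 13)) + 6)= 83259 / 7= 11894.14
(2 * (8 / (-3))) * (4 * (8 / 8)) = -64 / 3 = -21.33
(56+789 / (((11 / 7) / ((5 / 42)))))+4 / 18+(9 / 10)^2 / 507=194073823 / 1673100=116.00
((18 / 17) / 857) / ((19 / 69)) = 1242 / 276811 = 0.00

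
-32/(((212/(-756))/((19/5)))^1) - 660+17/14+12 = -790807/3710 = -213.16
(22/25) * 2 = 44/25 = 1.76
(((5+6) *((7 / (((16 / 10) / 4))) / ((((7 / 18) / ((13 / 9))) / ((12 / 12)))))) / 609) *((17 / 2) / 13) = 935 / 1218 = 0.77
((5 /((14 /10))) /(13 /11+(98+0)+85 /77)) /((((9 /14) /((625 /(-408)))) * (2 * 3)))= -109375 /7733232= -0.01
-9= -9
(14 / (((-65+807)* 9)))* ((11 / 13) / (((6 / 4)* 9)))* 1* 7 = 154 / 167427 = 0.00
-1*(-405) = 405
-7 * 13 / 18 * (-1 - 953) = 4823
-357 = -357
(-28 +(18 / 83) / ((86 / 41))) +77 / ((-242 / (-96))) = 103991 / 39259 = 2.65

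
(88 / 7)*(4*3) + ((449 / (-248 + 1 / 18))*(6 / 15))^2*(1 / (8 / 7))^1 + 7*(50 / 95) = 10265459776672 / 66228576925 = 155.00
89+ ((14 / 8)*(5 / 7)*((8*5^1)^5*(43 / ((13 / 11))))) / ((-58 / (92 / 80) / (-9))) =313315233553 / 377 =831074890.06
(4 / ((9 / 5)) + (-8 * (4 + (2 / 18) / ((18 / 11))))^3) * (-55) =1007327996180 / 531441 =1895465.34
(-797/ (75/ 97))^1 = -77309/ 75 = -1030.79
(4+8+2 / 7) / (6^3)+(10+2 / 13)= 100351 / 9828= 10.21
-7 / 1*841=-5887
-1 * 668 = -668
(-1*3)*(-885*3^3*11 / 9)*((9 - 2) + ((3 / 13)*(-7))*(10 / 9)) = 5928615 / 13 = 456047.31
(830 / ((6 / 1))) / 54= 415 / 162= 2.56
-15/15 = -1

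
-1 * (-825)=825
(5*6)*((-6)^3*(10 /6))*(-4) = 43200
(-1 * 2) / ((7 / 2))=-4 / 7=-0.57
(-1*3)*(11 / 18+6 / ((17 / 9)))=-11.36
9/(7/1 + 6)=9/13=0.69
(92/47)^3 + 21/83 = 66811387/8617309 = 7.75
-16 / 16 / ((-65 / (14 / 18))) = 7 / 585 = 0.01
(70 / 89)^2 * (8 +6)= 68600 / 7921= 8.66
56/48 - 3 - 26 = -167/6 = -27.83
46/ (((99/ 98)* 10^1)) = 2254/ 495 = 4.55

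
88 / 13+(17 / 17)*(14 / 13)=102 / 13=7.85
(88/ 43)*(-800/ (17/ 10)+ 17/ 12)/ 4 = -240.04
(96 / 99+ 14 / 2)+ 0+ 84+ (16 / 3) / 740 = 187173 / 2035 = 91.98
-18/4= -9/2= -4.50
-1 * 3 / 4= -3 / 4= -0.75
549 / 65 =8.45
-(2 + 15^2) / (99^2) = -227 / 9801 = -0.02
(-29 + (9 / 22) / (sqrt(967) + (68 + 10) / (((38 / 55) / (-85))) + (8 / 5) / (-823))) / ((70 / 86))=-1715832944592877462489 / 48158833021613857620 - 52570890335 * sqrt(967) / 9631766604322771524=-35.63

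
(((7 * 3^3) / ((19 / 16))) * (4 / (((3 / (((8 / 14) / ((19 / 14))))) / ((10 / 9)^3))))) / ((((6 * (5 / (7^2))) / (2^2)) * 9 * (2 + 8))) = 7024640 / 789507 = 8.90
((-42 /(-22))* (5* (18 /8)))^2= 893025 /1936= 461.27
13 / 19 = 0.68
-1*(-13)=13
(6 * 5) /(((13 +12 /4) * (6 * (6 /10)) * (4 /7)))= 175 /192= 0.91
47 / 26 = 1.81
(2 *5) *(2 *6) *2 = 240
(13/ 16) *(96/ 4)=39/ 2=19.50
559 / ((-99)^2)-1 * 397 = -396.94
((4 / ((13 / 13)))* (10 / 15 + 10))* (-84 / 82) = -1792 / 41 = -43.71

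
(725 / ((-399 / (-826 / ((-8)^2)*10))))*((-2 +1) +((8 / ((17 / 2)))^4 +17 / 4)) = 15172934125 / 16036032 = 946.18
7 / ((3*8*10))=7 / 240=0.03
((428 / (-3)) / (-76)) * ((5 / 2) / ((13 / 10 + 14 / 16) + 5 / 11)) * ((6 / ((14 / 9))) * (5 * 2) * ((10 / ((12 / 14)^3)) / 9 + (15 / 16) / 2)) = 2554825625 / 16619148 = 153.73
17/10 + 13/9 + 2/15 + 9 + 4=293/18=16.28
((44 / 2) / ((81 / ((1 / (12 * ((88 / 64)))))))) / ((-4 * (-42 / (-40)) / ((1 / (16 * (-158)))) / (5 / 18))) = 25 / 58051728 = 0.00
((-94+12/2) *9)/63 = -88/7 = -12.57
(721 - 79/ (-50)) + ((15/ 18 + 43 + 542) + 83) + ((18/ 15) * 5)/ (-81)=939154/ 675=1391.34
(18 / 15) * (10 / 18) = 2 / 3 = 0.67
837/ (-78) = -279/ 26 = -10.73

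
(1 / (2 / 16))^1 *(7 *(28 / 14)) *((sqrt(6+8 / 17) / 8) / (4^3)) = 7 *sqrt(1870) / 544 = 0.56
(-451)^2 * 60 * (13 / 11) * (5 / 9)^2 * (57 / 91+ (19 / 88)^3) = 8293228839125 / 2927232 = 2833130.01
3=3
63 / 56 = 9 / 8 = 1.12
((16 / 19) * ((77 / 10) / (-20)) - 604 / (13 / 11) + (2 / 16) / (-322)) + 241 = -4301222927 / 15906800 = -270.40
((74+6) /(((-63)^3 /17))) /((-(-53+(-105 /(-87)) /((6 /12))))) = -39440 /366818949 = -0.00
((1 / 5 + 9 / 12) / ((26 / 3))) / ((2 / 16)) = 57 / 65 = 0.88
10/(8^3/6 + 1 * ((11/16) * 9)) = 480/4393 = 0.11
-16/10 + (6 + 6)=52/5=10.40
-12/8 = -3/2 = -1.50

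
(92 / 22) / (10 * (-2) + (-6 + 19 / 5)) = -230 / 1221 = -0.19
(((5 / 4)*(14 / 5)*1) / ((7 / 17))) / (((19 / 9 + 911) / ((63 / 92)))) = 0.01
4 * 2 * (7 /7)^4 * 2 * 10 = 160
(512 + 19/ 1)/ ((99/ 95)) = 5605/ 11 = 509.55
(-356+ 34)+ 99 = -223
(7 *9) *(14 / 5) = 176.40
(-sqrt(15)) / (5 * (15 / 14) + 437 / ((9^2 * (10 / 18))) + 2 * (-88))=630 * sqrt(15) / 101387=0.02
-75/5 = -15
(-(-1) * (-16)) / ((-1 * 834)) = 8 / 417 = 0.02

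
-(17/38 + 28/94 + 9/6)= -2005/893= -2.25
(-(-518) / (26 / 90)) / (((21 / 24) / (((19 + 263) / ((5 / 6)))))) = 9014976 / 13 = 693459.69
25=25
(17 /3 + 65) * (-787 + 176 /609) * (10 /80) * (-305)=7744764655 /3654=2119530.56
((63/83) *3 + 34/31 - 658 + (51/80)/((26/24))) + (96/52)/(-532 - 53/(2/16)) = -104571917289/159886220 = -654.04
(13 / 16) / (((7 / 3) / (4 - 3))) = 39 / 112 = 0.35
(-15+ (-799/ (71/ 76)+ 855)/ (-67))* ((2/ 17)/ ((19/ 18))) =-1.67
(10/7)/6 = 5/21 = 0.24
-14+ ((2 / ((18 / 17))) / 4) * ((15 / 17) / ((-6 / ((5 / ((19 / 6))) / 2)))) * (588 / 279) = -149653 / 10602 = -14.12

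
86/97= 0.89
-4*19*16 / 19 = -64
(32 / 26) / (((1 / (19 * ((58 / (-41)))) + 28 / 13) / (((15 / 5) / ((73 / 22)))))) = 1163712 / 2213579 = 0.53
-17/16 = -1.06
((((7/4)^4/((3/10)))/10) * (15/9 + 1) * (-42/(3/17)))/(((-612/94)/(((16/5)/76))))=789929/61560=12.83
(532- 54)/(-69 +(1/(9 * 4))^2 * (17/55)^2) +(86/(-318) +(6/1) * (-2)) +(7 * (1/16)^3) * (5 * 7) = -3371603334381851/176171673391104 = -19.14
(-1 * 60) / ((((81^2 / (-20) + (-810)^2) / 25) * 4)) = -2500 / 4371813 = -0.00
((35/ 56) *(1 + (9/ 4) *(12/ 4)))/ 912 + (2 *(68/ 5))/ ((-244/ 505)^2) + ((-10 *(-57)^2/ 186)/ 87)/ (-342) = 34127079058955/ 292877111808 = 116.52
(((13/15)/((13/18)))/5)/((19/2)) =12/475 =0.03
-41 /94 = -0.44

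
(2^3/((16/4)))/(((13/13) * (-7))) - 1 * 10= -72/7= -10.29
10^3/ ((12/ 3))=250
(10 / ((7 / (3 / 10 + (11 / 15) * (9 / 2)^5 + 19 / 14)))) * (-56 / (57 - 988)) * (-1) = -1517447 / 13034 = -116.42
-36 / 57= -12 / 19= -0.63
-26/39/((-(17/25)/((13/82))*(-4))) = -325/8364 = -0.04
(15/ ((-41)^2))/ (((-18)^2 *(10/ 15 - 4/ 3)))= -5/ 121032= -0.00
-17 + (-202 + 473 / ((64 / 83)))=25243 / 64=394.42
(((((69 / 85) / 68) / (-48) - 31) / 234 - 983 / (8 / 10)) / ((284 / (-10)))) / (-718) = -2045646931 / 33944007168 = -0.06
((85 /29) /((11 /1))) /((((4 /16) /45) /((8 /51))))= 2400 /319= 7.52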